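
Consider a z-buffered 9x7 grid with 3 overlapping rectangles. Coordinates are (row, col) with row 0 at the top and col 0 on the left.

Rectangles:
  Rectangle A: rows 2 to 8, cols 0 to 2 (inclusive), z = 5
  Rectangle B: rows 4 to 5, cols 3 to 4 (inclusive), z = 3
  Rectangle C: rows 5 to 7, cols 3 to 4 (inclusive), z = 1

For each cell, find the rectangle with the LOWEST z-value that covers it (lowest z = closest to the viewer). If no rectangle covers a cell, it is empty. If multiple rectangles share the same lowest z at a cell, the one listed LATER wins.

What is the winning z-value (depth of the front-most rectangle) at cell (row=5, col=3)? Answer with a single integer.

Answer: 1

Derivation:
Check cell (5,3):
  A: rows 2-8 cols 0-2 -> outside (col miss)
  B: rows 4-5 cols 3-4 z=3 -> covers; best now B (z=3)
  C: rows 5-7 cols 3-4 z=1 -> covers; best now C (z=1)
Winner: C at z=1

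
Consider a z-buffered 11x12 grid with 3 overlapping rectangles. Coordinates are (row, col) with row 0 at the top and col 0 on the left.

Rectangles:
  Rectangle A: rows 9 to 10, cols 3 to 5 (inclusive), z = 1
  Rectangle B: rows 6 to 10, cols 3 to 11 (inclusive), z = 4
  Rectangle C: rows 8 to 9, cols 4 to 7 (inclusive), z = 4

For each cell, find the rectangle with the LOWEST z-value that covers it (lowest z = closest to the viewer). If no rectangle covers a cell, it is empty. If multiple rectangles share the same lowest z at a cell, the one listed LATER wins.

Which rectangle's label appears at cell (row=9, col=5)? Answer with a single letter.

Check cell (9,5):
  A: rows 9-10 cols 3-5 z=1 -> covers; best now A (z=1)
  B: rows 6-10 cols 3-11 z=4 -> covers; best now A (z=1)
  C: rows 8-9 cols 4-7 z=4 -> covers; best now A (z=1)
Winner: A at z=1

Answer: A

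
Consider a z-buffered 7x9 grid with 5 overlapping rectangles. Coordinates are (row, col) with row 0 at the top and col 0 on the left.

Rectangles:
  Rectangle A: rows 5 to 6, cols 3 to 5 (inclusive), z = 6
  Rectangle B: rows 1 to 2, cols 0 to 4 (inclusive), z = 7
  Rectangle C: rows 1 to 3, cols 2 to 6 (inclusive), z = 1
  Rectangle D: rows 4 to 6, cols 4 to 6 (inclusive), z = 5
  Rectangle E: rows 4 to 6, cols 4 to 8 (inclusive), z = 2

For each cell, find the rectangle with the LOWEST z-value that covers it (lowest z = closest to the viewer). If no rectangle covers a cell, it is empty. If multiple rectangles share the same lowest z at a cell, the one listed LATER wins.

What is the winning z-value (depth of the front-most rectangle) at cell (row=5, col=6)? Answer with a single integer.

Answer: 2

Derivation:
Check cell (5,6):
  A: rows 5-6 cols 3-5 -> outside (col miss)
  B: rows 1-2 cols 0-4 -> outside (row miss)
  C: rows 1-3 cols 2-6 -> outside (row miss)
  D: rows 4-6 cols 4-6 z=5 -> covers; best now D (z=5)
  E: rows 4-6 cols 4-8 z=2 -> covers; best now E (z=2)
Winner: E at z=2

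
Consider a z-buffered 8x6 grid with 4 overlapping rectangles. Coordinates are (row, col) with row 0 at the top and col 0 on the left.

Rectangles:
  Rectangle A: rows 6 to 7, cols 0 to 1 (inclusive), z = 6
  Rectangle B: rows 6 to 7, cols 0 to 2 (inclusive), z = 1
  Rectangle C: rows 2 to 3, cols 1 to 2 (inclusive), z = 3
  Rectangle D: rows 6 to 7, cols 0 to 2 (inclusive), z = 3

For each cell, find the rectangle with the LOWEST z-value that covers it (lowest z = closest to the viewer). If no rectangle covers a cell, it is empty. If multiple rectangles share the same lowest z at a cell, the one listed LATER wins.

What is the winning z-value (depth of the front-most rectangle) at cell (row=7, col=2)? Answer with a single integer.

Check cell (7,2):
  A: rows 6-7 cols 0-1 -> outside (col miss)
  B: rows 6-7 cols 0-2 z=1 -> covers; best now B (z=1)
  C: rows 2-3 cols 1-2 -> outside (row miss)
  D: rows 6-7 cols 0-2 z=3 -> covers; best now B (z=1)
Winner: B at z=1

Answer: 1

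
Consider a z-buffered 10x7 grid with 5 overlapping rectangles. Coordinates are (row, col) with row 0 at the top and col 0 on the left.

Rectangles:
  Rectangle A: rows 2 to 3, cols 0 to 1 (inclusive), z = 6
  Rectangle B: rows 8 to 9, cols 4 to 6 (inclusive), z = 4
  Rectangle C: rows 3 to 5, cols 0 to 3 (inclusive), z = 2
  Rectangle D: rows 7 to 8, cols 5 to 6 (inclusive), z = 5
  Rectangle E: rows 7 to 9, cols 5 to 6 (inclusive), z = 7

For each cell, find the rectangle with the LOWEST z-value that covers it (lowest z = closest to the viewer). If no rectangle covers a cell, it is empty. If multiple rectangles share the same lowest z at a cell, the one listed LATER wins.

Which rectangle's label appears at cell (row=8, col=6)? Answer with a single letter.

Answer: B

Derivation:
Check cell (8,6):
  A: rows 2-3 cols 0-1 -> outside (row miss)
  B: rows 8-9 cols 4-6 z=4 -> covers; best now B (z=4)
  C: rows 3-5 cols 0-3 -> outside (row miss)
  D: rows 7-8 cols 5-6 z=5 -> covers; best now B (z=4)
  E: rows 7-9 cols 5-6 z=7 -> covers; best now B (z=4)
Winner: B at z=4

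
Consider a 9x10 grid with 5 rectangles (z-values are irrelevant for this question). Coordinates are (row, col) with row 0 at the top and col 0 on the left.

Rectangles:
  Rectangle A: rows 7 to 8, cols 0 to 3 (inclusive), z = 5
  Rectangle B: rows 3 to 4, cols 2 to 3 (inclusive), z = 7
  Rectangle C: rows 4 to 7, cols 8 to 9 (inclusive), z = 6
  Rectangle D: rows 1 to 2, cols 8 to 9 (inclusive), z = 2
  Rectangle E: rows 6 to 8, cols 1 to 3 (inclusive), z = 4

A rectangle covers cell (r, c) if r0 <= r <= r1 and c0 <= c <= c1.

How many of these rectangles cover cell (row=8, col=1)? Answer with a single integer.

Answer: 2

Derivation:
Check cell (8,1):
  A: rows 7-8 cols 0-3 -> covers
  B: rows 3-4 cols 2-3 -> outside (row miss)
  C: rows 4-7 cols 8-9 -> outside (row miss)
  D: rows 1-2 cols 8-9 -> outside (row miss)
  E: rows 6-8 cols 1-3 -> covers
Count covering = 2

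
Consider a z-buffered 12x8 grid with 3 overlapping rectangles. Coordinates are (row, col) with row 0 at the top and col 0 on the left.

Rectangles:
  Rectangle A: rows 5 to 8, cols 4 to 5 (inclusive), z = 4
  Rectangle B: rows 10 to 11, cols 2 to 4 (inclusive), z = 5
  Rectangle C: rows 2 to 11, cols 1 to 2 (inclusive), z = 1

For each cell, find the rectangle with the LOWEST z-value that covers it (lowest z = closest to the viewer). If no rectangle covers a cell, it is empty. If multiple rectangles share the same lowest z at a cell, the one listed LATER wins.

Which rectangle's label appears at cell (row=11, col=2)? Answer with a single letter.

Answer: C

Derivation:
Check cell (11,2):
  A: rows 5-8 cols 4-5 -> outside (row miss)
  B: rows 10-11 cols 2-4 z=5 -> covers; best now B (z=5)
  C: rows 2-11 cols 1-2 z=1 -> covers; best now C (z=1)
Winner: C at z=1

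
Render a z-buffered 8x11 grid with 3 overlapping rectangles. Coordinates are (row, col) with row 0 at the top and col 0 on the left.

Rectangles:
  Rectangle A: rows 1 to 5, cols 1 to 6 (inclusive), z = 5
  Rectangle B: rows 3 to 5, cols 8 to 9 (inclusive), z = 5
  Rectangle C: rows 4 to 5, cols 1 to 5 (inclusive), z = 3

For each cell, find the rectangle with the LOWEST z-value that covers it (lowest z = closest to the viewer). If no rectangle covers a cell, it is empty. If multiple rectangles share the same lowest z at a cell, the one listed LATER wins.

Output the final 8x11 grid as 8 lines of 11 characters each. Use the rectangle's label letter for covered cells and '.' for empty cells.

...........
.AAAAAA....
.AAAAAA....
.AAAAAA.BB.
.CCCCCA.BB.
.CCCCCA.BB.
...........
...........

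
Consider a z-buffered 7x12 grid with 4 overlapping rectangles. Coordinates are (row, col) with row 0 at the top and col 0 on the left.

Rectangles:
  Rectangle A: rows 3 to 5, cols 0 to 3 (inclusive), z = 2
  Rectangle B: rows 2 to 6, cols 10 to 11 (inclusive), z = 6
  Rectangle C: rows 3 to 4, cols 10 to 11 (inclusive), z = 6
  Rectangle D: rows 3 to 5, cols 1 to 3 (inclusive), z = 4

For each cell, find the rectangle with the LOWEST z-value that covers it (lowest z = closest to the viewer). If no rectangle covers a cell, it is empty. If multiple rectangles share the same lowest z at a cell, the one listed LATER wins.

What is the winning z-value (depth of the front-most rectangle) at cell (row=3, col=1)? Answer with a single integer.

Answer: 2

Derivation:
Check cell (3,1):
  A: rows 3-5 cols 0-3 z=2 -> covers; best now A (z=2)
  B: rows 2-6 cols 10-11 -> outside (col miss)
  C: rows 3-4 cols 10-11 -> outside (col miss)
  D: rows 3-5 cols 1-3 z=4 -> covers; best now A (z=2)
Winner: A at z=2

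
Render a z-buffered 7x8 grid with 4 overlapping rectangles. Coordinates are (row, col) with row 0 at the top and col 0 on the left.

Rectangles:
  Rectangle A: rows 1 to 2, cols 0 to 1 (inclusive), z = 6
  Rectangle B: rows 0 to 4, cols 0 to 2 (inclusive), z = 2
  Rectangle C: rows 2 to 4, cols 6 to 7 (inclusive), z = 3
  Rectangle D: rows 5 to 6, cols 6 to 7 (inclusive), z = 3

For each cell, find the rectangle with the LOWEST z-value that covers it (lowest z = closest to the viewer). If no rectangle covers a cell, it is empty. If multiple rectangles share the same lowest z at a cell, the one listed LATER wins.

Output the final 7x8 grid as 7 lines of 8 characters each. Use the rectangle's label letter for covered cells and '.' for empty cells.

BBB.....
BBB.....
BBB...CC
BBB...CC
BBB...CC
......DD
......DD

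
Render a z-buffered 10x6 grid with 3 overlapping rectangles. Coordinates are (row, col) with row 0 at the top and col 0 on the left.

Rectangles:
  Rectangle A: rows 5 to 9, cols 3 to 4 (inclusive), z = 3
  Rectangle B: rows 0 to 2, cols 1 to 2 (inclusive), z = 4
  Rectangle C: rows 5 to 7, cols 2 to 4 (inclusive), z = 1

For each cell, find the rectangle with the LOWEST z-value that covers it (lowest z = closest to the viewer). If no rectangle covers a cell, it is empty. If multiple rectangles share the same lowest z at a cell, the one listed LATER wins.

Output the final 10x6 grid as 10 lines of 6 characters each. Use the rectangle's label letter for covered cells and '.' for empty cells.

.BB...
.BB...
.BB...
......
......
..CCC.
..CCC.
..CCC.
...AA.
...AA.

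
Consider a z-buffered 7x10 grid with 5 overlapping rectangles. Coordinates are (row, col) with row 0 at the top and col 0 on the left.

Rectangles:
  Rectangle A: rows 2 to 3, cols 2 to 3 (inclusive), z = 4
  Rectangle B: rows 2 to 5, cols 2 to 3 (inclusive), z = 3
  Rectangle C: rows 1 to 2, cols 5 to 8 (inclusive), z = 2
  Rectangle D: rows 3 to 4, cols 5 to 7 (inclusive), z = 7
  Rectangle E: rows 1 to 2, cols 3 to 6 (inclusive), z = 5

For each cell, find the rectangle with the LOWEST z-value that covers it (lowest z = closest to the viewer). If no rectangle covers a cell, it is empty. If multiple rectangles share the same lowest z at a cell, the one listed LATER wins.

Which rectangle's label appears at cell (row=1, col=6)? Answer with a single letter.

Check cell (1,6):
  A: rows 2-3 cols 2-3 -> outside (row miss)
  B: rows 2-5 cols 2-3 -> outside (row miss)
  C: rows 1-2 cols 5-8 z=2 -> covers; best now C (z=2)
  D: rows 3-4 cols 5-7 -> outside (row miss)
  E: rows 1-2 cols 3-6 z=5 -> covers; best now C (z=2)
Winner: C at z=2

Answer: C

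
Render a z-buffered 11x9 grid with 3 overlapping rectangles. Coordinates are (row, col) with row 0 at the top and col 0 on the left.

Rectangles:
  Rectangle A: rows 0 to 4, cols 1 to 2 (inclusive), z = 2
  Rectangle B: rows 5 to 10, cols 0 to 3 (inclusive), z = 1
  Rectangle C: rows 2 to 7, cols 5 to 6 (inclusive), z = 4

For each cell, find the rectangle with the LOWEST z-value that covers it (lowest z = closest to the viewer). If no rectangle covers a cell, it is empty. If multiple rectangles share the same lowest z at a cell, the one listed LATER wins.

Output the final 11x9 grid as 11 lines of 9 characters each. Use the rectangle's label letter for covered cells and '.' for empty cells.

.AA......
.AA......
.AA..CC..
.AA..CC..
.AA..CC..
BBBB.CC..
BBBB.CC..
BBBB.CC..
BBBB.....
BBBB.....
BBBB.....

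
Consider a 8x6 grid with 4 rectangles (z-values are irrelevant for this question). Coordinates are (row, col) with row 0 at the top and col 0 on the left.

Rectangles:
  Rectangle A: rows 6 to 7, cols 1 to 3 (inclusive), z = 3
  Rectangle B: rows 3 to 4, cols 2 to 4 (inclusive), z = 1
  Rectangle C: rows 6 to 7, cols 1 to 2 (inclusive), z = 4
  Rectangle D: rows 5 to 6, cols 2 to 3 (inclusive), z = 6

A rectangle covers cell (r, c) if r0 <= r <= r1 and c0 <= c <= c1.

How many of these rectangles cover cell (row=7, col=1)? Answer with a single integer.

Check cell (7,1):
  A: rows 6-7 cols 1-3 -> covers
  B: rows 3-4 cols 2-4 -> outside (row miss)
  C: rows 6-7 cols 1-2 -> covers
  D: rows 5-6 cols 2-3 -> outside (row miss)
Count covering = 2

Answer: 2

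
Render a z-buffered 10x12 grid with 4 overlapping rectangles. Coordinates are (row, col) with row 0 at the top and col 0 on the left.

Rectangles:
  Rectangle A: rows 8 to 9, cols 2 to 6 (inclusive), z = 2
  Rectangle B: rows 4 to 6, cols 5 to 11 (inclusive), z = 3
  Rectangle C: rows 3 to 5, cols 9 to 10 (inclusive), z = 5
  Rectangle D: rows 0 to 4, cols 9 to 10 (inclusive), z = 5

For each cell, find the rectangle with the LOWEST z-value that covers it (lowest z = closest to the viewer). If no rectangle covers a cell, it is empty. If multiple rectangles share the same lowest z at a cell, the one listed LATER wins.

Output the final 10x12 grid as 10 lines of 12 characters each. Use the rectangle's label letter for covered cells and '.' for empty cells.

.........DD.
.........DD.
.........DD.
.........DD.
.....BBBBBBB
.....BBBBBBB
.....BBBBBBB
............
..AAAAA.....
..AAAAA.....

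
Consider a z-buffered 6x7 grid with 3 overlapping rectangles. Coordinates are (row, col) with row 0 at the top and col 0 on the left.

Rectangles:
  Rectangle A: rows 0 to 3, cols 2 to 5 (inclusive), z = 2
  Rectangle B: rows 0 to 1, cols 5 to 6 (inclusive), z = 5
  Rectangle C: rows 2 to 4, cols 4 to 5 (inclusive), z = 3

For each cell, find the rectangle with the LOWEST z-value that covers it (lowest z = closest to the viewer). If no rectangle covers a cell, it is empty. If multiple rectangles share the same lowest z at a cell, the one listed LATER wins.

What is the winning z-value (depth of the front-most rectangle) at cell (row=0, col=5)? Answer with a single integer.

Check cell (0,5):
  A: rows 0-3 cols 2-5 z=2 -> covers; best now A (z=2)
  B: rows 0-1 cols 5-6 z=5 -> covers; best now A (z=2)
  C: rows 2-4 cols 4-5 -> outside (row miss)
Winner: A at z=2

Answer: 2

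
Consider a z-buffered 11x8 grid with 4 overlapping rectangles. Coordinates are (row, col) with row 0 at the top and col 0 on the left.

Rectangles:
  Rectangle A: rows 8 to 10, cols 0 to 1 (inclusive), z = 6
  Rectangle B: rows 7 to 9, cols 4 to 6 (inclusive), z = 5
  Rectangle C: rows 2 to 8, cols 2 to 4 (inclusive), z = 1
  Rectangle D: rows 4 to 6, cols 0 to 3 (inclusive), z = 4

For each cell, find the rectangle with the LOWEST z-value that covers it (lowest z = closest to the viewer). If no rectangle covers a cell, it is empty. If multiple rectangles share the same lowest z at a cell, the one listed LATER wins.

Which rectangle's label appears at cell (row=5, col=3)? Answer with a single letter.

Check cell (5,3):
  A: rows 8-10 cols 0-1 -> outside (row miss)
  B: rows 7-9 cols 4-6 -> outside (row miss)
  C: rows 2-8 cols 2-4 z=1 -> covers; best now C (z=1)
  D: rows 4-6 cols 0-3 z=4 -> covers; best now C (z=1)
Winner: C at z=1

Answer: C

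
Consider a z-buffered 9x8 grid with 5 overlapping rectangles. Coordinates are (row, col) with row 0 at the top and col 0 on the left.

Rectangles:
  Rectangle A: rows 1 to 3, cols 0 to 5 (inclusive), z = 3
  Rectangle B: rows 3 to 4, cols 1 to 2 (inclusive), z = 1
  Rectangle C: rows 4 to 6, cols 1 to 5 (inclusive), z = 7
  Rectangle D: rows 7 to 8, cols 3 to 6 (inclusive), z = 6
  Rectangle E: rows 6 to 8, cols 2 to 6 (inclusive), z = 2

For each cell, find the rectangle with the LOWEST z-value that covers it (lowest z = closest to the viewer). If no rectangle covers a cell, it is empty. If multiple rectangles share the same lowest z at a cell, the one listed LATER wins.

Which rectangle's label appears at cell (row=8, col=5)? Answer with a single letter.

Answer: E

Derivation:
Check cell (8,5):
  A: rows 1-3 cols 0-5 -> outside (row miss)
  B: rows 3-4 cols 1-2 -> outside (row miss)
  C: rows 4-6 cols 1-5 -> outside (row miss)
  D: rows 7-8 cols 3-6 z=6 -> covers; best now D (z=6)
  E: rows 6-8 cols 2-6 z=2 -> covers; best now E (z=2)
Winner: E at z=2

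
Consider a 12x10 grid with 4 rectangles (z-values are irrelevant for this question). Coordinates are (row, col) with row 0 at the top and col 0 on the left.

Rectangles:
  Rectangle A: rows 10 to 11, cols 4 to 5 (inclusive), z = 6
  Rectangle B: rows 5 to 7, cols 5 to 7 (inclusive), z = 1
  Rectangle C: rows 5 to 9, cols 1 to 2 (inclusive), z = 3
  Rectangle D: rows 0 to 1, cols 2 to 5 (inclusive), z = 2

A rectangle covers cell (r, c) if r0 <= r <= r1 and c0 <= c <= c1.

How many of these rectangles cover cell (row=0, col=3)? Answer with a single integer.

Answer: 1

Derivation:
Check cell (0,3):
  A: rows 10-11 cols 4-5 -> outside (row miss)
  B: rows 5-7 cols 5-7 -> outside (row miss)
  C: rows 5-9 cols 1-2 -> outside (row miss)
  D: rows 0-1 cols 2-5 -> covers
Count covering = 1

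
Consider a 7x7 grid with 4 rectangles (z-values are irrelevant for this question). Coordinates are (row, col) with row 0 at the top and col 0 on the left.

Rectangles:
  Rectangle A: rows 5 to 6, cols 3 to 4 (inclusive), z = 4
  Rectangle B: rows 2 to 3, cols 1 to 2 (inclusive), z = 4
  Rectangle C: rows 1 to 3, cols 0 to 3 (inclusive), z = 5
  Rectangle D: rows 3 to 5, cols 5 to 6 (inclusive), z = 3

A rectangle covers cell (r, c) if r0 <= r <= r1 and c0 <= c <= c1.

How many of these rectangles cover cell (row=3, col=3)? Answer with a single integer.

Check cell (3,3):
  A: rows 5-6 cols 3-4 -> outside (row miss)
  B: rows 2-3 cols 1-2 -> outside (col miss)
  C: rows 1-3 cols 0-3 -> covers
  D: rows 3-5 cols 5-6 -> outside (col miss)
Count covering = 1

Answer: 1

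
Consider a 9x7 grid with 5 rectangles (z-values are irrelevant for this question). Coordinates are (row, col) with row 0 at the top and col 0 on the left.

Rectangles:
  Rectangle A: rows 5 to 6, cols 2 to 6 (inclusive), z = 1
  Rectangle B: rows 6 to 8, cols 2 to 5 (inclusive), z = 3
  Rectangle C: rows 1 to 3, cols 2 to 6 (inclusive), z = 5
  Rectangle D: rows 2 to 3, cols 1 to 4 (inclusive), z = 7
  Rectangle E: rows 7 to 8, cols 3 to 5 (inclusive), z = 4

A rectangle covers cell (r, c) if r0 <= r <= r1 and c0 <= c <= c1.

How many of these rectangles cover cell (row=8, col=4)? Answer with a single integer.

Answer: 2

Derivation:
Check cell (8,4):
  A: rows 5-6 cols 2-6 -> outside (row miss)
  B: rows 6-8 cols 2-5 -> covers
  C: rows 1-3 cols 2-6 -> outside (row miss)
  D: rows 2-3 cols 1-4 -> outside (row miss)
  E: rows 7-8 cols 3-5 -> covers
Count covering = 2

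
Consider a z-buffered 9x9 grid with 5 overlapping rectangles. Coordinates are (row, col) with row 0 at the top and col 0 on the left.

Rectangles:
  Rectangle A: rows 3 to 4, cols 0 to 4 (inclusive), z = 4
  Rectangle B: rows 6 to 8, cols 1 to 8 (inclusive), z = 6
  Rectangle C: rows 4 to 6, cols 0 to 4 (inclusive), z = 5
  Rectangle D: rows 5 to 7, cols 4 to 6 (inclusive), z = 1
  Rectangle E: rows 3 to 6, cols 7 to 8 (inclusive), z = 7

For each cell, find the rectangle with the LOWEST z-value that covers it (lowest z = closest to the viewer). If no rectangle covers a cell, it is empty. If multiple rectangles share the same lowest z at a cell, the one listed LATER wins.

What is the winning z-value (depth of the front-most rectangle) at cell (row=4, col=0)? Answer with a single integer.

Answer: 4

Derivation:
Check cell (4,0):
  A: rows 3-4 cols 0-4 z=4 -> covers; best now A (z=4)
  B: rows 6-8 cols 1-8 -> outside (row miss)
  C: rows 4-6 cols 0-4 z=5 -> covers; best now A (z=4)
  D: rows 5-7 cols 4-6 -> outside (row miss)
  E: rows 3-6 cols 7-8 -> outside (col miss)
Winner: A at z=4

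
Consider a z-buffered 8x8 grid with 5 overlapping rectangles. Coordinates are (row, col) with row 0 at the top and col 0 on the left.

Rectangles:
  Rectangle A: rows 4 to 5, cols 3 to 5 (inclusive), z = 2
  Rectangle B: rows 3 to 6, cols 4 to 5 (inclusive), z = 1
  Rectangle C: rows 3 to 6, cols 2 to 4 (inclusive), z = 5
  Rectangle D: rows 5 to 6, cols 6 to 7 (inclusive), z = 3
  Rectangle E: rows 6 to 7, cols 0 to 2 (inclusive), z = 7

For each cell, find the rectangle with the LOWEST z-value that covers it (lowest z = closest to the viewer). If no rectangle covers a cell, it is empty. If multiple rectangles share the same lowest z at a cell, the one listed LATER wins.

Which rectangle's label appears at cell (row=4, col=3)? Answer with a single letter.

Answer: A

Derivation:
Check cell (4,3):
  A: rows 4-5 cols 3-5 z=2 -> covers; best now A (z=2)
  B: rows 3-6 cols 4-5 -> outside (col miss)
  C: rows 3-6 cols 2-4 z=5 -> covers; best now A (z=2)
  D: rows 5-6 cols 6-7 -> outside (row miss)
  E: rows 6-7 cols 0-2 -> outside (row miss)
Winner: A at z=2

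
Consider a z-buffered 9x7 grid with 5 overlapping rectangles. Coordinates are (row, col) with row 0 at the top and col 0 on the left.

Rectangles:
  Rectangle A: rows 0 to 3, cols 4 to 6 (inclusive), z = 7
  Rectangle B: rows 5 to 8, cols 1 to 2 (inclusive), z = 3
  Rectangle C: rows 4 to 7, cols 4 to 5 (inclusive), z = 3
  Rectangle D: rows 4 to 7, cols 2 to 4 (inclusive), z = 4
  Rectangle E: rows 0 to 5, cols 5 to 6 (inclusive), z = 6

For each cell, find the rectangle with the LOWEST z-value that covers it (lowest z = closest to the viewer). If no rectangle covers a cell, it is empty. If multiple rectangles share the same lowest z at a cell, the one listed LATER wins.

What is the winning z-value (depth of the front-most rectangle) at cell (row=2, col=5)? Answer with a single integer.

Answer: 6

Derivation:
Check cell (2,5):
  A: rows 0-3 cols 4-6 z=7 -> covers; best now A (z=7)
  B: rows 5-8 cols 1-2 -> outside (row miss)
  C: rows 4-7 cols 4-5 -> outside (row miss)
  D: rows 4-7 cols 2-4 -> outside (row miss)
  E: rows 0-5 cols 5-6 z=6 -> covers; best now E (z=6)
Winner: E at z=6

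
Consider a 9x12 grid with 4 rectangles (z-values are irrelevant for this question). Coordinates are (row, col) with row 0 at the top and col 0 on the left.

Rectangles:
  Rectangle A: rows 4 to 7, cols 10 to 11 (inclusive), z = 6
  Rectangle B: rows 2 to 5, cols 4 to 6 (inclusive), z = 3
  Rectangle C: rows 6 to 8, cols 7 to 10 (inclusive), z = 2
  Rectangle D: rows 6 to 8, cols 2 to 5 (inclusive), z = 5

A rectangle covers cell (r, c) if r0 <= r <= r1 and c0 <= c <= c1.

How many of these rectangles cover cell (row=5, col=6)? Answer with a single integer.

Check cell (5,6):
  A: rows 4-7 cols 10-11 -> outside (col miss)
  B: rows 2-5 cols 4-6 -> covers
  C: rows 6-8 cols 7-10 -> outside (row miss)
  D: rows 6-8 cols 2-5 -> outside (row miss)
Count covering = 1

Answer: 1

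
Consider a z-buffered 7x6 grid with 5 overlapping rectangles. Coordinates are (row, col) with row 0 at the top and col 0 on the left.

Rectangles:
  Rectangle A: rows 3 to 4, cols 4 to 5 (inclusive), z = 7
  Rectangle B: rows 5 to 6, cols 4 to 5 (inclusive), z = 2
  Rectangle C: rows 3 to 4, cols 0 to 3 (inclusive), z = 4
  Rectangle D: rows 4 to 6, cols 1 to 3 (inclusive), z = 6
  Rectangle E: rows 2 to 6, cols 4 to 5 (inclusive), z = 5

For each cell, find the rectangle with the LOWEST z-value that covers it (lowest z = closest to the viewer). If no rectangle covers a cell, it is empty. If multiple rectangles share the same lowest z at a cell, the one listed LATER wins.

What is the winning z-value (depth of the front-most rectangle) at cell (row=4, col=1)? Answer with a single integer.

Check cell (4,1):
  A: rows 3-4 cols 4-5 -> outside (col miss)
  B: rows 5-6 cols 4-5 -> outside (row miss)
  C: rows 3-4 cols 0-3 z=4 -> covers; best now C (z=4)
  D: rows 4-6 cols 1-3 z=6 -> covers; best now C (z=4)
  E: rows 2-6 cols 4-5 -> outside (col miss)
Winner: C at z=4

Answer: 4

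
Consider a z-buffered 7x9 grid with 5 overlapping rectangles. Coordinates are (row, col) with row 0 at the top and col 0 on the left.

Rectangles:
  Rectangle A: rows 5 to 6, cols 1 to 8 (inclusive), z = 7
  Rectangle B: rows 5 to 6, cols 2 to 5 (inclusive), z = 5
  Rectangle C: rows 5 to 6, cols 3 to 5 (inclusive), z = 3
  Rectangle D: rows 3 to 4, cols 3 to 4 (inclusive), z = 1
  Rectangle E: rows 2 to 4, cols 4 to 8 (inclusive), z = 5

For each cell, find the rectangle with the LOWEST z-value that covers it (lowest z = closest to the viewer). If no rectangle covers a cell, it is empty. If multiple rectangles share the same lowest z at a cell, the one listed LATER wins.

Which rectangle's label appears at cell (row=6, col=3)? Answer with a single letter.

Check cell (6,3):
  A: rows 5-6 cols 1-8 z=7 -> covers; best now A (z=7)
  B: rows 5-6 cols 2-5 z=5 -> covers; best now B (z=5)
  C: rows 5-6 cols 3-5 z=3 -> covers; best now C (z=3)
  D: rows 3-4 cols 3-4 -> outside (row miss)
  E: rows 2-4 cols 4-8 -> outside (row miss)
Winner: C at z=3

Answer: C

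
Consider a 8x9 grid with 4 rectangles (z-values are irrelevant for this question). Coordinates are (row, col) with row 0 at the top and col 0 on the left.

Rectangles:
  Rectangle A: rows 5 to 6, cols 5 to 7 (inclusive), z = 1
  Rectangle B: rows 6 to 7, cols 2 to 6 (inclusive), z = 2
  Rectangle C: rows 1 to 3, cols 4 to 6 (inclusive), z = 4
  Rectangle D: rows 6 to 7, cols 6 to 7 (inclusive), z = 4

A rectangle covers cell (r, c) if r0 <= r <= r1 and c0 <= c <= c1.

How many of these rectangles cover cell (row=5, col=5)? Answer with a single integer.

Answer: 1

Derivation:
Check cell (5,5):
  A: rows 5-6 cols 5-7 -> covers
  B: rows 6-7 cols 2-6 -> outside (row miss)
  C: rows 1-3 cols 4-6 -> outside (row miss)
  D: rows 6-7 cols 6-7 -> outside (row miss)
Count covering = 1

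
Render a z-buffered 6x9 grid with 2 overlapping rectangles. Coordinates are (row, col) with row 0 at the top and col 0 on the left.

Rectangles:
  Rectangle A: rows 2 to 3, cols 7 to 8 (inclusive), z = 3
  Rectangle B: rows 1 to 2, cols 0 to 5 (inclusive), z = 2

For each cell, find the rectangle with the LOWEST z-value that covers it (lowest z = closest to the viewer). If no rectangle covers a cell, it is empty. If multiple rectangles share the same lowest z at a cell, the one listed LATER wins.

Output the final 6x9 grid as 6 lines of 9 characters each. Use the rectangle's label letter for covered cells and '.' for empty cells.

.........
BBBBBB...
BBBBBB.AA
.......AA
.........
.........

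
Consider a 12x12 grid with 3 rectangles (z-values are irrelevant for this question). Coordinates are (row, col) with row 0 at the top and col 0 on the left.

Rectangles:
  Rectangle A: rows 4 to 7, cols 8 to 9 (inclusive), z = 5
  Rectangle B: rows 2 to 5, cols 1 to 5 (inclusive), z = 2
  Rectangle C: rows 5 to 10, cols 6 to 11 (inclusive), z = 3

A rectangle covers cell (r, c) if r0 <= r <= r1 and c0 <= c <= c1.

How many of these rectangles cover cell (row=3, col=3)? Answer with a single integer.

Check cell (3,3):
  A: rows 4-7 cols 8-9 -> outside (row miss)
  B: rows 2-5 cols 1-5 -> covers
  C: rows 5-10 cols 6-11 -> outside (row miss)
Count covering = 1

Answer: 1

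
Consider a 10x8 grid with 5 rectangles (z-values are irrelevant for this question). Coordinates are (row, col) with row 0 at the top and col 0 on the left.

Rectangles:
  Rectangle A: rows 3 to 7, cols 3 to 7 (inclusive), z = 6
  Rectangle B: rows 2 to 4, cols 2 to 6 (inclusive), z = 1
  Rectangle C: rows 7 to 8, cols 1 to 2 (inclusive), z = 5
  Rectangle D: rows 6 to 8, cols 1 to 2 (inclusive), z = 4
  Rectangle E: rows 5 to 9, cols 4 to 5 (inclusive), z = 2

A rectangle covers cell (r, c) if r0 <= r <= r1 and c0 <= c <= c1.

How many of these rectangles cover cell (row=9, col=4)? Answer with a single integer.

Answer: 1

Derivation:
Check cell (9,4):
  A: rows 3-7 cols 3-7 -> outside (row miss)
  B: rows 2-4 cols 2-6 -> outside (row miss)
  C: rows 7-8 cols 1-2 -> outside (row miss)
  D: rows 6-8 cols 1-2 -> outside (row miss)
  E: rows 5-9 cols 4-5 -> covers
Count covering = 1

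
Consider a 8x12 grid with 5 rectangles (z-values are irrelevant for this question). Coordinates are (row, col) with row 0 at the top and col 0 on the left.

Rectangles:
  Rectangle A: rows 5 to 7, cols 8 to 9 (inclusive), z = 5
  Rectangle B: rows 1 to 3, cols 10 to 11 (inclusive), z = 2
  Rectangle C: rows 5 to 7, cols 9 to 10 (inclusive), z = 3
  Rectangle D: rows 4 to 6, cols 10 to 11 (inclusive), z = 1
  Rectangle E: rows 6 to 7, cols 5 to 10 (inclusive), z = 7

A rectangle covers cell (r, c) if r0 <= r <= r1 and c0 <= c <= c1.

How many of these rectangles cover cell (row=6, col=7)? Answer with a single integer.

Check cell (6,7):
  A: rows 5-7 cols 8-9 -> outside (col miss)
  B: rows 1-3 cols 10-11 -> outside (row miss)
  C: rows 5-7 cols 9-10 -> outside (col miss)
  D: rows 4-6 cols 10-11 -> outside (col miss)
  E: rows 6-7 cols 5-10 -> covers
Count covering = 1

Answer: 1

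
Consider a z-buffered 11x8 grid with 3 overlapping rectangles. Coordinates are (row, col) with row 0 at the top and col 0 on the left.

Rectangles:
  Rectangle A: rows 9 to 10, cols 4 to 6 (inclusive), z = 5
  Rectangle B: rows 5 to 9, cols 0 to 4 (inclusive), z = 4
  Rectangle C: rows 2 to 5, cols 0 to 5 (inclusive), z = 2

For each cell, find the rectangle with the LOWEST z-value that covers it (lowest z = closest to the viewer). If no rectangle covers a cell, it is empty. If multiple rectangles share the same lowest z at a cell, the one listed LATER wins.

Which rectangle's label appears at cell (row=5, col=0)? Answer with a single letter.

Answer: C

Derivation:
Check cell (5,0):
  A: rows 9-10 cols 4-6 -> outside (row miss)
  B: rows 5-9 cols 0-4 z=4 -> covers; best now B (z=4)
  C: rows 2-5 cols 0-5 z=2 -> covers; best now C (z=2)
Winner: C at z=2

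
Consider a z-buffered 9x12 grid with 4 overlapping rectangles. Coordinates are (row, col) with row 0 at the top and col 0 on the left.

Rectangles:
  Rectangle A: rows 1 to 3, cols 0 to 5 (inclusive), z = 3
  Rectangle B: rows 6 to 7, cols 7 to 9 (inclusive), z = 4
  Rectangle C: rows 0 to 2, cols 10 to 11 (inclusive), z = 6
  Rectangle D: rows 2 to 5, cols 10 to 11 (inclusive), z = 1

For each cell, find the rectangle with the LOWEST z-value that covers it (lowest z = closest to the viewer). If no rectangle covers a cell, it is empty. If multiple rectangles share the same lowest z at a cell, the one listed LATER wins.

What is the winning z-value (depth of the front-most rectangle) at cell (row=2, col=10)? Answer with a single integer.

Check cell (2,10):
  A: rows 1-3 cols 0-5 -> outside (col miss)
  B: rows 6-7 cols 7-9 -> outside (row miss)
  C: rows 0-2 cols 10-11 z=6 -> covers; best now C (z=6)
  D: rows 2-5 cols 10-11 z=1 -> covers; best now D (z=1)
Winner: D at z=1

Answer: 1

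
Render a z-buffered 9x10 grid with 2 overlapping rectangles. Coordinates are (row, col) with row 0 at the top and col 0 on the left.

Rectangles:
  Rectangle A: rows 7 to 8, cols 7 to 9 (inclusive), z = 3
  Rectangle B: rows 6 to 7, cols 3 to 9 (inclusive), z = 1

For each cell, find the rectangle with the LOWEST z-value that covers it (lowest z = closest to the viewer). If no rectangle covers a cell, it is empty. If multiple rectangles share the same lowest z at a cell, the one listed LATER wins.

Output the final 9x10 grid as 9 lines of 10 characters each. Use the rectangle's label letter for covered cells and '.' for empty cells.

..........
..........
..........
..........
..........
..........
...BBBBBBB
...BBBBBBB
.......AAA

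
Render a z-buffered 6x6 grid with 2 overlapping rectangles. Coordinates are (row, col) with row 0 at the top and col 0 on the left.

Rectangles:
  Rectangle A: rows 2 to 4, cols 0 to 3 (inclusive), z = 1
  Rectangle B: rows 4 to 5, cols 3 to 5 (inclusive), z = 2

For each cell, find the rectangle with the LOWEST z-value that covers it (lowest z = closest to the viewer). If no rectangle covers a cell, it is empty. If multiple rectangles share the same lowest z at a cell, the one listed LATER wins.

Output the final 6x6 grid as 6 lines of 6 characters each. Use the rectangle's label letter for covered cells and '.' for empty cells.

......
......
AAAA..
AAAA..
AAAABB
...BBB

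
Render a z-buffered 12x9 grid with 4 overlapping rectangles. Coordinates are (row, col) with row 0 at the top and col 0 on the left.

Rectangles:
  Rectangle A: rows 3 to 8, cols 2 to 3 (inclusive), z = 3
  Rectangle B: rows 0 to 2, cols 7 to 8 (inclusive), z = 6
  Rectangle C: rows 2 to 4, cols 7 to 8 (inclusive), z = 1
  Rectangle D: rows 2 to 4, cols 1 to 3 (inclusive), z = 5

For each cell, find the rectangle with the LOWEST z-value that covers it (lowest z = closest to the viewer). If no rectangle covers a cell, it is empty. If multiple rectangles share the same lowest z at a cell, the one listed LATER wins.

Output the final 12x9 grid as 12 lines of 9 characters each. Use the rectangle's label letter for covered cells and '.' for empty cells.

.......BB
.......BB
.DDD...CC
.DAA...CC
.DAA...CC
..AA.....
..AA.....
..AA.....
..AA.....
.........
.........
.........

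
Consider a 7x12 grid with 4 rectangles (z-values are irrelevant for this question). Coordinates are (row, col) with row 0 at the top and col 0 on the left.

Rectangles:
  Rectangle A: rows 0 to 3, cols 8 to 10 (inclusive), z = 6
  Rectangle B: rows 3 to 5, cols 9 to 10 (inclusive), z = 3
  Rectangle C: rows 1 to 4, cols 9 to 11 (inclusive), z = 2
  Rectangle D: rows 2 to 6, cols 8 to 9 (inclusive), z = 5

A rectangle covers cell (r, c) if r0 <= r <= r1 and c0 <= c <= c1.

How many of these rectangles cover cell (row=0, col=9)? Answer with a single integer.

Answer: 1

Derivation:
Check cell (0,9):
  A: rows 0-3 cols 8-10 -> covers
  B: rows 3-5 cols 9-10 -> outside (row miss)
  C: rows 1-4 cols 9-11 -> outside (row miss)
  D: rows 2-6 cols 8-9 -> outside (row miss)
Count covering = 1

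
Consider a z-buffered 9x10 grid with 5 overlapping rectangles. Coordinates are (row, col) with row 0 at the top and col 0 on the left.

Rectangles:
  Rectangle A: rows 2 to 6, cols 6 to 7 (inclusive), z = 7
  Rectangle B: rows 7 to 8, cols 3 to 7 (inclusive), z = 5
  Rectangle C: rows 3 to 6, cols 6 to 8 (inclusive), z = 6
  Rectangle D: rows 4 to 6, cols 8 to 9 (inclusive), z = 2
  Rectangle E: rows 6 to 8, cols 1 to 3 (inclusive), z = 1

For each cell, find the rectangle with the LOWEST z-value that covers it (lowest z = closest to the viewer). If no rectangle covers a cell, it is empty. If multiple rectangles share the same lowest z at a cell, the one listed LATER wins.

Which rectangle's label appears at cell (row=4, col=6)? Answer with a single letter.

Check cell (4,6):
  A: rows 2-6 cols 6-7 z=7 -> covers; best now A (z=7)
  B: rows 7-8 cols 3-7 -> outside (row miss)
  C: rows 3-6 cols 6-8 z=6 -> covers; best now C (z=6)
  D: rows 4-6 cols 8-9 -> outside (col miss)
  E: rows 6-8 cols 1-3 -> outside (row miss)
Winner: C at z=6

Answer: C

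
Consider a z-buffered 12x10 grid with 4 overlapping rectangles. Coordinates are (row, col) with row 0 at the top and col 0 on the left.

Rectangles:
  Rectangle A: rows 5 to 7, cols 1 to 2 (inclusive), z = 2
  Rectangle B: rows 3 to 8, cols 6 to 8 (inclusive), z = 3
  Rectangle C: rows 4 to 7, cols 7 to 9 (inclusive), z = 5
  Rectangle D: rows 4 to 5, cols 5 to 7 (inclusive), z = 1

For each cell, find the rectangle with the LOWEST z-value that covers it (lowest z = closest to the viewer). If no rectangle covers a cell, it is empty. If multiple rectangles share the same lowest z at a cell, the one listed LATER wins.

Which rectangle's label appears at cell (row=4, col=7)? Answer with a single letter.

Check cell (4,7):
  A: rows 5-7 cols 1-2 -> outside (row miss)
  B: rows 3-8 cols 6-8 z=3 -> covers; best now B (z=3)
  C: rows 4-7 cols 7-9 z=5 -> covers; best now B (z=3)
  D: rows 4-5 cols 5-7 z=1 -> covers; best now D (z=1)
Winner: D at z=1

Answer: D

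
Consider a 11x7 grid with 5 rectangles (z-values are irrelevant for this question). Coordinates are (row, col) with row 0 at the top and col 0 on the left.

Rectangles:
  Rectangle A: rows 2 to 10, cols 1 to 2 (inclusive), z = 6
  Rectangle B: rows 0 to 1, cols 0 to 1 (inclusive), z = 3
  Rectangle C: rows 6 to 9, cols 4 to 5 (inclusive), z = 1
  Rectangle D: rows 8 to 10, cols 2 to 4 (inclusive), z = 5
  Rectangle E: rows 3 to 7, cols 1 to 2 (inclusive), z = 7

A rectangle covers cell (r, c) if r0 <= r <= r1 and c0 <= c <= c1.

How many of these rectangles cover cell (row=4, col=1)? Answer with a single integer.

Check cell (4,1):
  A: rows 2-10 cols 1-2 -> covers
  B: rows 0-1 cols 0-1 -> outside (row miss)
  C: rows 6-9 cols 4-5 -> outside (row miss)
  D: rows 8-10 cols 2-4 -> outside (row miss)
  E: rows 3-7 cols 1-2 -> covers
Count covering = 2

Answer: 2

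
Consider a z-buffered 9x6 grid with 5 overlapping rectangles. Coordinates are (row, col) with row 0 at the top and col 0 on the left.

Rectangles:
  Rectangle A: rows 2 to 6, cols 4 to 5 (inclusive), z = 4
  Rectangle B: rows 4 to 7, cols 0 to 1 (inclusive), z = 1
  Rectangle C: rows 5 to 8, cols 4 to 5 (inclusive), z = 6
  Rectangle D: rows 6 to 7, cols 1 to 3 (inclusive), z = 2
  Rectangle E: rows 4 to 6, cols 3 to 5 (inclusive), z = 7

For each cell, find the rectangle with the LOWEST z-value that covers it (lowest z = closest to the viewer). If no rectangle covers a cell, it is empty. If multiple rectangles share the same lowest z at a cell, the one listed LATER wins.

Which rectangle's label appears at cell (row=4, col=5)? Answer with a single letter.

Answer: A

Derivation:
Check cell (4,5):
  A: rows 2-6 cols 4-5 z=4 -> covers; best now A (z=4)
  B: rows 4-7 cols 0-1 -> outside (col miss)
  C: rows 5-8 cols 4-5 -> outside (row miss)
  D: rows 6-7 cols 1-3 -> outside (row miss)
  E: rows 4-6 cols 3-5 z=7 -> covers; best now A (z=4)
Winner: A at z=4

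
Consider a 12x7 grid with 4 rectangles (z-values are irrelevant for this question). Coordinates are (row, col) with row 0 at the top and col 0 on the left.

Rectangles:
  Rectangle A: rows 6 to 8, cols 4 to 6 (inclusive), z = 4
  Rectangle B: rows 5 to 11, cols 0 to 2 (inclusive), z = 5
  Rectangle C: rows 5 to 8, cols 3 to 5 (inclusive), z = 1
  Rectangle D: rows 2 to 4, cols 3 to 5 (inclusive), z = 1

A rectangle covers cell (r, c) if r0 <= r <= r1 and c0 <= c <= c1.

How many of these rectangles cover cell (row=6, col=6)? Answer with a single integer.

Answer: 1

Derivation:
Check cell (6,6):
  A: rows 6-8 cols 4-6 -> covers
  B: rows 5-11 cols 0-2 -> outside (col miss)
  C: rows 5-8 cols 3-5 -> outside (col miss)
  D: rows 2-4 cols 3-5 -> outside (row miss)
Count covering = 1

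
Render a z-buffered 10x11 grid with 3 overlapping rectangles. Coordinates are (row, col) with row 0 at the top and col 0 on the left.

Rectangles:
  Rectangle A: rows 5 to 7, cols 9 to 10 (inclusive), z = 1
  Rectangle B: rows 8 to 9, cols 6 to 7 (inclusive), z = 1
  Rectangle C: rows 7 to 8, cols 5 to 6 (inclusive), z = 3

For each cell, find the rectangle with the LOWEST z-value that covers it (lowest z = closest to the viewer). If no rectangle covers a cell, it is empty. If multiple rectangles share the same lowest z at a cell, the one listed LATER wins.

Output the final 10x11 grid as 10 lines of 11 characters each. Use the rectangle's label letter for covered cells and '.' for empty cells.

...........
...........
...........
...........
...........
.........AA
.........AA
.....CC..AA
.....CBB...
......BB...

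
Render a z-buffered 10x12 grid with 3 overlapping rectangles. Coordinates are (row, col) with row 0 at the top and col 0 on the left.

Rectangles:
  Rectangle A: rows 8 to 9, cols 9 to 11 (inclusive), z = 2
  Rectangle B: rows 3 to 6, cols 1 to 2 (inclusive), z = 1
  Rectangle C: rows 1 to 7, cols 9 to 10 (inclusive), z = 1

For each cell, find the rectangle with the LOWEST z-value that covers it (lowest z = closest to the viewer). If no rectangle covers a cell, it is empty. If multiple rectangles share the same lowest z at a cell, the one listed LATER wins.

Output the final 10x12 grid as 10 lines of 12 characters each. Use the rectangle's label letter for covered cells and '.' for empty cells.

............
.........CC.
.........CC.
.BB......CC.
.BB......CC.
.BB......CC.
.BB......CC.
.........CC.
.........AAA
.........AAA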